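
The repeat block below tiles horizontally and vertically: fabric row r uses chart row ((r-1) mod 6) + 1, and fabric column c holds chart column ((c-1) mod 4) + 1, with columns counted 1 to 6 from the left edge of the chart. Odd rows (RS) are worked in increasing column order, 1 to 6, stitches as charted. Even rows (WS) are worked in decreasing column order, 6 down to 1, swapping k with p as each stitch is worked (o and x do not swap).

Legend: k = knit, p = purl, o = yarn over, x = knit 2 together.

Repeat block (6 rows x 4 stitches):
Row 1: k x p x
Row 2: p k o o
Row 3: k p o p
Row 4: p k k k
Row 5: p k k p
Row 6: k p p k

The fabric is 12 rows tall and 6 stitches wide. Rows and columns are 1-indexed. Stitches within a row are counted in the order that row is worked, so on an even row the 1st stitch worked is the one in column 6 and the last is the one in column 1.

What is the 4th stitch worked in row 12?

Result:
k

Derivation:
For row 12: chart row = ((12-1) mod 6) + 1 = 6; this is a WS (even) row.
Chart row 6 tiled across columns 1-6: k p p k k p
WS row: flip the tiled sequence (start at column 6) and apply k<->p; o and x stay.
Row 12 as worked: k p p k k p
Counting 4 along the worked row gives k.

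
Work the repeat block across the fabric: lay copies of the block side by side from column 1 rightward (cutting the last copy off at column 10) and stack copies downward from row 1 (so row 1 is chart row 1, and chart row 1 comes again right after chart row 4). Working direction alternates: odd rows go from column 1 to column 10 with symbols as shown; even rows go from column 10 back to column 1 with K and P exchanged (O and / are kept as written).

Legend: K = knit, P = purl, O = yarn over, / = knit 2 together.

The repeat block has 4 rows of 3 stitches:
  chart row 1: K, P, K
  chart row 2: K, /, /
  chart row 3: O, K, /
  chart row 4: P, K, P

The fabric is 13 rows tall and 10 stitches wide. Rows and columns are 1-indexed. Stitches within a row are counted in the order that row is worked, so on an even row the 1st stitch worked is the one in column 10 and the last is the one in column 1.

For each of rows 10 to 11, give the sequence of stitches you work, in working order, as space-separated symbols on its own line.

== ROWS AS WORKED ==
P / / P / / P / / P
O K / O K / O K / O

Derivation:
Row 10: chart row 2, WS - tiled (columns 1-10): K / / K / / K / / K; work from column 10 back to 1 with K<->P swapped.
Row 11: chart row 3, RS - tile across columns 1-10 and work as-is.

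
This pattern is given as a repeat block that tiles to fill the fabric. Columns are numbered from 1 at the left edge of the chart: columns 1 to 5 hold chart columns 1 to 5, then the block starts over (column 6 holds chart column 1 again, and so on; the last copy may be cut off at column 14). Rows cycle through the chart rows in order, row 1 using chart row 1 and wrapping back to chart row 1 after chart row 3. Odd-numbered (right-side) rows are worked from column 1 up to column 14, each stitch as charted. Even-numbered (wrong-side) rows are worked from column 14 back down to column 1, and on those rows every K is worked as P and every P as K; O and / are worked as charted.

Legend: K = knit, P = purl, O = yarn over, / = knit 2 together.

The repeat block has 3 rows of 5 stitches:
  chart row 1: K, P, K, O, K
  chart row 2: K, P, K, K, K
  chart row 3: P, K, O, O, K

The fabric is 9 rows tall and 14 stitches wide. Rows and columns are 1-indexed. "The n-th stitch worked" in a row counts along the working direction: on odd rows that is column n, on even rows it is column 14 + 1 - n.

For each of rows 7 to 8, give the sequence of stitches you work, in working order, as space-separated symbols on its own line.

Row 7: chart row 1, RS - tile across columns 1-14 and work as-is.
Row 8: chart row 2, WS - tiled (columns 1-14): K P K K K K P K K K K P K K; work from column 14 back to 1 with K<->P swapped.

Result:
K P K O K K P K O K K P K O
P P K P P P P K P P P P K P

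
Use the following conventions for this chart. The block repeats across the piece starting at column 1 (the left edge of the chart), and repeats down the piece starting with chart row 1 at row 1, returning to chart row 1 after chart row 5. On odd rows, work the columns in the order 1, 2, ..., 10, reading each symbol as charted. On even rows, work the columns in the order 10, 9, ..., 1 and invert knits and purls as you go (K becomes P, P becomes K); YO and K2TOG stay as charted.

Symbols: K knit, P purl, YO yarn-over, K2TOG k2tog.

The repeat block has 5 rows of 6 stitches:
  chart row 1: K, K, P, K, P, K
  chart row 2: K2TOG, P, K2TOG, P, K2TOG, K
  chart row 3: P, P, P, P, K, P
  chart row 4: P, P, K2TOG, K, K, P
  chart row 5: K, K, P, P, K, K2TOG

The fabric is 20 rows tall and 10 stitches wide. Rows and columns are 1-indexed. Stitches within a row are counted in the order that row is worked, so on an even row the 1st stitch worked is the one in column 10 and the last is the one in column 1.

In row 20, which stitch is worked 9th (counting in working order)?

Row 20: (20-1) mod 5 = 4, so use chart row 5. Even row -> WS.
Chart row 5 tiled across columns 1-10: K K P P K K2TOG K K P P
WS row: flip the tiled sequence (start at column 10) and apply K<->P; YO and K2TOG stay.
Row 20 as worked: K K P P K2TOG P K K P P
Counting 9 along the worked row gives P.

Stitch:
P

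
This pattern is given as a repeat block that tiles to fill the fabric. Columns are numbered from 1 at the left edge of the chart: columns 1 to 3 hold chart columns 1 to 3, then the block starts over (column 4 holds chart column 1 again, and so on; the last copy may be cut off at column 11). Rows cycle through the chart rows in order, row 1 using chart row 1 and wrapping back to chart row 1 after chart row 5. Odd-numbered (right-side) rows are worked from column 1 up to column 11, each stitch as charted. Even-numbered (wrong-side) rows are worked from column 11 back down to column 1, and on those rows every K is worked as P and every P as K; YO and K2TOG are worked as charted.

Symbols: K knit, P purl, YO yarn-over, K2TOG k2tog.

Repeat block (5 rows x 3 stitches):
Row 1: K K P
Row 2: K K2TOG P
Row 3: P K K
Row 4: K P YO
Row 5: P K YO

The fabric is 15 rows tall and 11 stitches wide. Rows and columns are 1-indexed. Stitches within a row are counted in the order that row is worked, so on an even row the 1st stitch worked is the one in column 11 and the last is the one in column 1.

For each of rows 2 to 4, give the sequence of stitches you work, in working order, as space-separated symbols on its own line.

Row 2: chart row 2, WS - tiled (columns 1-11): K K2TOG P K K2TOG P K K2TOG P K K2TOG; work from column 11 back to 1 with K<->P swapped.
Row 3: chart row 3, RS - tile across columns 1-11 and work as-is.
Row 4: chart row 4, WS - tiled (columns 1-11): K P YO K P YO K P YO K P; work from column 11 back to 1 with K<->P swapped.

== ROWS AS WORKED ==
K2TOG P K K2TOG P K K2TOG P K K2TOG P
P K K P K K P K K P K
K P YO K P YO K P YO K P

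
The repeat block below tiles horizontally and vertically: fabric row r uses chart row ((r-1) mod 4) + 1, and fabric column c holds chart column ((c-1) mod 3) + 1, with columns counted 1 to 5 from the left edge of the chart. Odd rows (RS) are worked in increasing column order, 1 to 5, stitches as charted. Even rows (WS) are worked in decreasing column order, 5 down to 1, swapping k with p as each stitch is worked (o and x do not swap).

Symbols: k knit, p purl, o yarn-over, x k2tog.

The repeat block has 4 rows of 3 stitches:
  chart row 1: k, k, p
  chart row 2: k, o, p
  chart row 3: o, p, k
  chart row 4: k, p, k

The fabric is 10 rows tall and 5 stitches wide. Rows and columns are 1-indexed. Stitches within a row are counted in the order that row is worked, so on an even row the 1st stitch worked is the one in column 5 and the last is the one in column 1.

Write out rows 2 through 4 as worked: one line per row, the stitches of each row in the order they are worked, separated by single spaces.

Row 2: chart row 2, WS - tiled (columns 1-5): k o p k o; work from column 5 back to 1 with k<->p swapped.
Row 3: chart row 3, RS - tile across columns 1-5 and work as-is.
Row 4: chart row 4, WS - tiled (columns 1-5): k p k k p; work from column 5 back to 1 with k<->p swapped.

Rows as worked:
o p k o p
o p k o p
k p p k p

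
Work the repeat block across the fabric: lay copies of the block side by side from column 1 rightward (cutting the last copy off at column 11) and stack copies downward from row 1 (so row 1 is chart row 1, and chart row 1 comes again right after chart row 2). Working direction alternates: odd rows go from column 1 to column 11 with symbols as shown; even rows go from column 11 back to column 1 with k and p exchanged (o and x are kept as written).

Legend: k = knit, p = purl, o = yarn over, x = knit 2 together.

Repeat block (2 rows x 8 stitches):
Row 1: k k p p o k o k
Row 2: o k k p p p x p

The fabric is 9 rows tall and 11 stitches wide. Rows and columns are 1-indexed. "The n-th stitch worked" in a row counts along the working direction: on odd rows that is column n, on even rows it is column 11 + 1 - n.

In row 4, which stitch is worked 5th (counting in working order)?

Stitch:
x

Derivation:
For row 4: chart row = ((4-1) mod 2) + 1 = 2; this is a WS (even) row.
Chart row 2 tiled across columns 1-11: o k k p p p x p o k k
WS: work from column 11 back to column 1 (reverse the tiled row), swapping k<->p (o and x unchanged).
Row 4 as worked: p p o k x k k k p p o
Stitch 5 in working order -> x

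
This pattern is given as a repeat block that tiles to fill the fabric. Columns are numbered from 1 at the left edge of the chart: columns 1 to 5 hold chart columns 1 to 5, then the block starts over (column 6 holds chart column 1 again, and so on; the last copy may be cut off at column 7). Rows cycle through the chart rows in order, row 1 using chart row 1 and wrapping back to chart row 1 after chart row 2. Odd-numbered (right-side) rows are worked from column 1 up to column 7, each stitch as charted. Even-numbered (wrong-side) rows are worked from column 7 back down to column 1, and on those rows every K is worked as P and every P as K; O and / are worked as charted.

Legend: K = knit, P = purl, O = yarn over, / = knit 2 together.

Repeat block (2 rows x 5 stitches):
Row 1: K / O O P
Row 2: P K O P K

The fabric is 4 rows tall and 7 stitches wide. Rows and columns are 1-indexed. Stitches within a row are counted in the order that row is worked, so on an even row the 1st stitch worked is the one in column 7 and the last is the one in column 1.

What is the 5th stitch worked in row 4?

Row 4 uses chart row ((4-1) mod 2)+1 = 2. Row 4 is even, so WS.
Chart row 2 tiled across columns 1-7: P K O P K P K
Wrong side: read the tiled row from column 7 down to 1 and exchange K with P (leave O, /).
Row 4 as worked: P K P K O P K
Counting 5 along the worked row gives O.

Stitch:
O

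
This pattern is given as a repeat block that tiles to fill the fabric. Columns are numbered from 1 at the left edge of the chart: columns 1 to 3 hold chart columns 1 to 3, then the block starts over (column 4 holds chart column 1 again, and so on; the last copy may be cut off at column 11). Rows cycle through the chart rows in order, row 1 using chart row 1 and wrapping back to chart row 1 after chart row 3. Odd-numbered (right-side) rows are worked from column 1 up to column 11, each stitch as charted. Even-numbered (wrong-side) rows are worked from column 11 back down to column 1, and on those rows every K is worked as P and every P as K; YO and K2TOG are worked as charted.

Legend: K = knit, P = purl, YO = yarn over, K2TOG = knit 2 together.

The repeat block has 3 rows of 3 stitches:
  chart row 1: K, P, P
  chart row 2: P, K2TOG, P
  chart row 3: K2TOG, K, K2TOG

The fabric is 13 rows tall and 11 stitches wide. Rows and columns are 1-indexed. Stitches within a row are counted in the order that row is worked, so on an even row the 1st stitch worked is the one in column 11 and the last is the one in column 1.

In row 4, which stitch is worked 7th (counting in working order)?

Row 4 uses chart row ((4-1) mod 3)+1 = 1. Row 4 is even, so WS.
Chart row 1 tiled across columns 1-11: K P P K P P K P P K P
WS row: flip the tiled sequence (start at column 11) and apply K<->P; YO and K2TOG stay.
Row 4 as worked: K P K K P K K P K K P
Stitch 7 in working order -> K

Result:
K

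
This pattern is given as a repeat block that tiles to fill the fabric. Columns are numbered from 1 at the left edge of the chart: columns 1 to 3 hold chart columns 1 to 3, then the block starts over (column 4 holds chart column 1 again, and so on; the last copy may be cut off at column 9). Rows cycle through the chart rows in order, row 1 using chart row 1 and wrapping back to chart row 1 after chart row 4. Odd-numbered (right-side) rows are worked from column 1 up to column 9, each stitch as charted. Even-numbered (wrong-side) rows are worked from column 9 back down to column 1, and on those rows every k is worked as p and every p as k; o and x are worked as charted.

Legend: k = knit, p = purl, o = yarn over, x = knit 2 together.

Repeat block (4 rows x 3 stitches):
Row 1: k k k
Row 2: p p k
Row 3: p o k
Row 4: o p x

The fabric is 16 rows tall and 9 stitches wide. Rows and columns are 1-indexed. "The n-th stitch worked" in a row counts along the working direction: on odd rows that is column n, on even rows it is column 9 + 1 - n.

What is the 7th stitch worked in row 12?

Result:
x

Derivation:
For row 12: chart row = ((12-1) mod 4) + 1 = 4; this is a WS (even) row.
Chart row 4 tiled across columns 1-9: o p x o p x o p x
WS row: flip the tiled sequence (start at column 9) and apply k<->p; o and x stay.
Row 12 as worked: x k o x k o x k o
The 7th stitch worked is x.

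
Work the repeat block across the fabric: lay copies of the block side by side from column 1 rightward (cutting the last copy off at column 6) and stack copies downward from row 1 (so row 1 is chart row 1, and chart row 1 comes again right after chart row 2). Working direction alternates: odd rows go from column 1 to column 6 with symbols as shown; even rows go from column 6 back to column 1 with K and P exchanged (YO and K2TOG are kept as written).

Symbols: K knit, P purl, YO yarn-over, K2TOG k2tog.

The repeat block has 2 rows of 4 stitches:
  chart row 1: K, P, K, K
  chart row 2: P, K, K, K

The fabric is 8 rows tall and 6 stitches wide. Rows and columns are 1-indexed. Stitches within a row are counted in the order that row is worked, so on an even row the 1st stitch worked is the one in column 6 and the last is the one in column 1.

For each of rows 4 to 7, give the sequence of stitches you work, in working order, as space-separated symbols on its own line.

Row 4: chart row 2, WS - tiled (columns 1-6): P K K K P K; work from column 6 back to 1 with K<->P swapped.
Row 5: chart row 1, RS - tile across columns 1-6 and work as-is.
Row 6: chart row 2, WS - tiled (columns 1-6): P K K K P K; work from column 6 back to 1 with K<->P swapped.
Row 7: chart row 1, RS - tile across columns 1-6 and work as-is.

Rows as worked:
P K P P P K
K P K K K P
P K P P P K
K P K K K P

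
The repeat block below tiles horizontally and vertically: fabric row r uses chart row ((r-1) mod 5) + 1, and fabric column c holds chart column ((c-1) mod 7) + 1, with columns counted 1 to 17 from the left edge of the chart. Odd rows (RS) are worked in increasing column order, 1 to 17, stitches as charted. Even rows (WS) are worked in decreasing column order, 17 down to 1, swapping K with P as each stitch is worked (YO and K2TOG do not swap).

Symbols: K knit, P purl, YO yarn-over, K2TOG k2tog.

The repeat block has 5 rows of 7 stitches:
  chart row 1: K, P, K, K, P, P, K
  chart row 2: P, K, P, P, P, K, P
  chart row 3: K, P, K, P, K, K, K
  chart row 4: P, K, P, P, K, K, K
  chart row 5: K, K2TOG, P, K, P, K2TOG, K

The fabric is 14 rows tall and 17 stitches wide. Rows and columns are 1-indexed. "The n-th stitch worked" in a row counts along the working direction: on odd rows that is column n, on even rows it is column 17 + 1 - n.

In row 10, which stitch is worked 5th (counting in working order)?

Stitch:
K2TOG

Derivation:
Row 10 uses chart row ((10-1) mod 5)+1 = 5. Row 10 is even, so WS.
Chart row 5 tiled across columns 1-17: K K2TOG P K P K2TOG K K K2TOG P K P K2TOG K K K2TOG P
WS row: flip the tiled sequence (start at column 17) and apply K<->P; YO and K2TOG stay.
Row 10 as worked: K K2TOG P P K2TOG K P K K2TOG P P K2TOG K P K K2TOG P
The 5th stitch worked is K2TOG.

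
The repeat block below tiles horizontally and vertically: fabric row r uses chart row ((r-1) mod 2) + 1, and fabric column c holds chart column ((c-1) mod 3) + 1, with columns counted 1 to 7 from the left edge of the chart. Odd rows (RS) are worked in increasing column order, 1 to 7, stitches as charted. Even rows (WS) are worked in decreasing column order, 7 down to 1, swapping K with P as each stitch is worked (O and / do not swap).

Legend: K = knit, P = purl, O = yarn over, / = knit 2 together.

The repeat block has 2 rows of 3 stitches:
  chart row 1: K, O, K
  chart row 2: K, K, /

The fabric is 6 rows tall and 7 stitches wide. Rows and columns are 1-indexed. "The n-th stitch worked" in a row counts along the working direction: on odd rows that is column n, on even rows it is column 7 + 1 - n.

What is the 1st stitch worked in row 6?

For row 6: chart row = ((6-1) mod 2) + 1 = 2; this is a WS (even) row.
Chart row 2 tiled across columns 1-7: K K / K K / K
WS row: flip the tiled sequence (start at column 7) and apply K<->P; O and / stay.
Row 6 as worked: P / P P / P P
Counting 1 along the worked row gives P.

== STITCH ==
P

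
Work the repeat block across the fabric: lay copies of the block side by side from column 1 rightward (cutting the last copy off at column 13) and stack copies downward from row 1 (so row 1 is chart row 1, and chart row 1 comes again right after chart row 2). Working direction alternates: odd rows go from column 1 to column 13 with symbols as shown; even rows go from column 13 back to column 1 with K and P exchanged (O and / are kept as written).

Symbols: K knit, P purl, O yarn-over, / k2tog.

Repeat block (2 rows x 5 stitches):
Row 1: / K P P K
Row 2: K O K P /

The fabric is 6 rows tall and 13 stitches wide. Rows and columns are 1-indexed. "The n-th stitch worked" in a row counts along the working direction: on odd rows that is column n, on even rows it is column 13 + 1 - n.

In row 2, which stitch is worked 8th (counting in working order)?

For row 2: chart row = ((2-1) mod 2) + 1 = 2; this is a WS (even) row.
Chart row 2 tiled across columns 1-13: K O K P / K O K P / K O K
WS: work from column 13 back to column 1 (reverse the tiled row), swapping K<->P (O and / unchanged).
Row 2 as worked: P O P / K P O P / K P O P
Stitch 8 in working order -> P

== STITCH ==
P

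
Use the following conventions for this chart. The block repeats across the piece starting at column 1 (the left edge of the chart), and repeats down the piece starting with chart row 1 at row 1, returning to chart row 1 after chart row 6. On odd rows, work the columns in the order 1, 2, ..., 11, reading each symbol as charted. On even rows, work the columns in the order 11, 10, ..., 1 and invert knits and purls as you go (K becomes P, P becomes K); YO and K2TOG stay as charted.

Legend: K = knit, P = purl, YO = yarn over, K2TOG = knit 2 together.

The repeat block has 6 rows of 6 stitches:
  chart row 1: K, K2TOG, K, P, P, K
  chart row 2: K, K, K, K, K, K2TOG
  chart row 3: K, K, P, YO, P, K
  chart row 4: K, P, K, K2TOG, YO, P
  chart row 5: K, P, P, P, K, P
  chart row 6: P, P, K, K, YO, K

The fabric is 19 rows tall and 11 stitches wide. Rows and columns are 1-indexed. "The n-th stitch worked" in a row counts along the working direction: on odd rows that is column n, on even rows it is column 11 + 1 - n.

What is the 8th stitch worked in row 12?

Result:
P

Derivation:
Row 12: (12-1) mod 6 = 5, so use chart row 6. Even row -> WS.
Chart row 6 tiled across columns 1-11: P P K K YO K P P K K YO
WS row: flip the tiled sequence (start at column 11) and apply K<->P; YO and K2TOG stay.
Row 12 as worked: YO P P K K P YO P P K K
The 8th stitch worked is P.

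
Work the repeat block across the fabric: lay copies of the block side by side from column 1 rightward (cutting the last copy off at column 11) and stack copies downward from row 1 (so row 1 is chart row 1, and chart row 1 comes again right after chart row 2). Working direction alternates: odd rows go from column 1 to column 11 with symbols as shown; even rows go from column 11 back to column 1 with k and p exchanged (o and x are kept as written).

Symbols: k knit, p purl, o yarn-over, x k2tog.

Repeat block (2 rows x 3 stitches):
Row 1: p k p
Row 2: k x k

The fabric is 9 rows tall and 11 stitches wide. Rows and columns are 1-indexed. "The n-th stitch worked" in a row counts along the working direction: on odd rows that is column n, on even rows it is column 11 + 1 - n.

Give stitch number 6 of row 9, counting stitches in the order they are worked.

For row 9: chart row = ((9-1) mod 2) + 1 = 1; this is a RS (odd) row.
Chart row 1 tiled across columns 1-11: p k p p k p p k p p k
RS: work column 1 to column 11, symbols as charted — the tiled row is the row as worked.
The 6th stitch worked is p.

Result:
p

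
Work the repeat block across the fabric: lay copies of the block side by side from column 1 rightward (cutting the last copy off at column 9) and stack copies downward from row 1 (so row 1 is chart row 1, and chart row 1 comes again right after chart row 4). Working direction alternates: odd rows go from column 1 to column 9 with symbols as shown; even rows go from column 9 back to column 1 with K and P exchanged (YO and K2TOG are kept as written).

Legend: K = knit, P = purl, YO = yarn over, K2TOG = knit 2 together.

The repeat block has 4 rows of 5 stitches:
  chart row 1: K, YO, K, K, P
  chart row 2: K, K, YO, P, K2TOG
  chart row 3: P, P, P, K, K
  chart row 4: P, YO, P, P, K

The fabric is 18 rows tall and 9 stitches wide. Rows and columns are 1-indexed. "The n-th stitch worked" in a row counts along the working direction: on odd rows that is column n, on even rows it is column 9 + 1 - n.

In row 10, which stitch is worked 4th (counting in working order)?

Row 10: (10-1) mod 4 = 1, so use chart row 2. Even row -> WS.
Chart row 2 tiled across columns 1-9: K K YO P K2TOG K K YO P
WS row: flip the tiled sequence (start at column 9) and apply K<->P; YO and K2TOG stay.
Row 10 as worked: K YO P P K2TOG K YO P P
Counting 4 along the worked row gives P.

== STITCH ==
P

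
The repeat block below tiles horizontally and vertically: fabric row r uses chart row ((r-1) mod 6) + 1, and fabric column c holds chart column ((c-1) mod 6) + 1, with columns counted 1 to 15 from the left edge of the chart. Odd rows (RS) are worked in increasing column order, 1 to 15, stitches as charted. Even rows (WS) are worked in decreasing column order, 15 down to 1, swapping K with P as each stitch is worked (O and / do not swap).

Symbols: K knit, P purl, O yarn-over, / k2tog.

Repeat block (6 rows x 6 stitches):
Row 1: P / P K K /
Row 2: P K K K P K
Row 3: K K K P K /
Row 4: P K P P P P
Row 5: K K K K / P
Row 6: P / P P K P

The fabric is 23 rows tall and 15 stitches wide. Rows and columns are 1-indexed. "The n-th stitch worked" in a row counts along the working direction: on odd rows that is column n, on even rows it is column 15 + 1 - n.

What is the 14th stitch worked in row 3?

== STITCH ==
K

Derivation:
For row 3: chart row = ((3-1) mod 6) + 1 = 3; this is a RS (odd) row.
Chart row 3 tiled across columns 1-15: K K K P K / K K K P K / K K K
Right side: take the tiled row as-is (worked left to right from column 1).
Stitch 14 in working order -> K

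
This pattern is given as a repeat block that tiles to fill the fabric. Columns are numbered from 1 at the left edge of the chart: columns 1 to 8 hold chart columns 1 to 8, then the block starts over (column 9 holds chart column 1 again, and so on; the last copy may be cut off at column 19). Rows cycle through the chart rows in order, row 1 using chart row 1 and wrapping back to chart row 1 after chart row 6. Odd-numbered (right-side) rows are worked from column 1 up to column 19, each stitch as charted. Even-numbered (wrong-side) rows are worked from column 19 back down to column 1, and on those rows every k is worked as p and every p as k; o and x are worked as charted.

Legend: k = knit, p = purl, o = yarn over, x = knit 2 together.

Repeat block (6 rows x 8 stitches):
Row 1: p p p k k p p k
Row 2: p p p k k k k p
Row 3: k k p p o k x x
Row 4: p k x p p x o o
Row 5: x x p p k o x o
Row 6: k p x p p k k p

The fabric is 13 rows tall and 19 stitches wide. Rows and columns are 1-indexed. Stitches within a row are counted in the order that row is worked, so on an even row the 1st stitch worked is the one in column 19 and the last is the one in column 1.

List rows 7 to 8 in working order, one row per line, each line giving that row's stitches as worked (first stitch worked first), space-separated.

Result:
p p p k k p p k p p p k k p p k p p p
k k k k p p p p k k k k p p p p k k k

Derivation:
Row 7: chart row 1, RS - tile across columns 1-19 and work as-is.
Row 8: chart row 2, WS - tiled (columns 1-19): p p p k k k k p p p p k k k k p p p p; work from column 19 back to 1 with k<->p swapped.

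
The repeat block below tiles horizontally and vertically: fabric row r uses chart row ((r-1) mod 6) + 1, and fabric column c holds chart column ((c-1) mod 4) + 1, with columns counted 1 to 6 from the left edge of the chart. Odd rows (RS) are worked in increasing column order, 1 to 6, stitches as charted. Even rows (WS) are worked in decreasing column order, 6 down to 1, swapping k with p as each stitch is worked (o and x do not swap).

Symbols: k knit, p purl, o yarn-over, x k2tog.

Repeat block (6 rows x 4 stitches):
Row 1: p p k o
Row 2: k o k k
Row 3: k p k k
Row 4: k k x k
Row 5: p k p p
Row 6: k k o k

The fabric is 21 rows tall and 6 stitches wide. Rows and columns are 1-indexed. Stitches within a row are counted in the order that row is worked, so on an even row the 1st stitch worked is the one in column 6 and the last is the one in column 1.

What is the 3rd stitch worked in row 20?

For row 20: chart row = ((20-1) mod 6) + 1 = 2; this is a WS (even) row.
Chart row 2 tiled across columns 1-6: k o k k k o
WS row: flip the tiled sequence (start at column 6) and apply k<->p; o and x stay.
Row 20 as worked: o p p p o p
Counting 3 along the worked row gives p.

Stitch:
p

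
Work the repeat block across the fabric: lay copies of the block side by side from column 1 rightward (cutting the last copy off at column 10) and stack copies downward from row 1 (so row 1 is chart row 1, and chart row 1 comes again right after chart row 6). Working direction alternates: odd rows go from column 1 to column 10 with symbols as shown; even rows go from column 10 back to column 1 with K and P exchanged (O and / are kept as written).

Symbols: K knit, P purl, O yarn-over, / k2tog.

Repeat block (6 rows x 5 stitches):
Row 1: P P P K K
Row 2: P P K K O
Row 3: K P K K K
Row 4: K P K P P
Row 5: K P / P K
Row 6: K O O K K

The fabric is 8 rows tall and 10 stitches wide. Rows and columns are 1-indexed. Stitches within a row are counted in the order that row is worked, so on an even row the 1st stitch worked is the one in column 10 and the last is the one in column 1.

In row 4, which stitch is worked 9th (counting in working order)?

Result:
K

Derivation:
Row 4: (4-1) mod 6 = 3, so use chart row 4. Even row -> WS.
Chart row 4 tiled across columns 1-10: K P K P P K P K P P
WS row: flip the tiled sequence (start at column 10) and apply K<->P; O and / stay.
Row 4 as worked: K K P K P K K P K P
Counting 9 along the worked row gives K.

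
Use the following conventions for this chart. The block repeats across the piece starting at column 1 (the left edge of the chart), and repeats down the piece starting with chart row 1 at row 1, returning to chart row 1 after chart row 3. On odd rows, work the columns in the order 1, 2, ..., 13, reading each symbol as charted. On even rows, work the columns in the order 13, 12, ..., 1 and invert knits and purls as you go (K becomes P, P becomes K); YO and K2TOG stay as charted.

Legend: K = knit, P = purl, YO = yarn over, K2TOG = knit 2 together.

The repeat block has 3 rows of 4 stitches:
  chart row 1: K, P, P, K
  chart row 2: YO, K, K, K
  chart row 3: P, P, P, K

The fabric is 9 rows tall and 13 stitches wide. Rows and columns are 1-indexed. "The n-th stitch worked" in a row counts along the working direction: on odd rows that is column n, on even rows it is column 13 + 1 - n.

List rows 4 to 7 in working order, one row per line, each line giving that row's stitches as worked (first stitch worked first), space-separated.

Result:
P P K K P P K K P P K K P
YO K K K YO K K K YO K K K YO
K P K K K P K K K P K K K
K P P K K P P K K P P K K

Derivation:
Row 4: chart row 1, WS - tiled (columns 1-13): K P P K K P P K K P P K K; work from column 13 back to 1 with K<->P swapped.
Row 5: chart row 2, RS - tile across columns 1-13 and work as-is.
Row 6: chart row 3, WS - tiled (columns 1-13): P P P K P P P K P P P K P; work from column 13 back to 1 with K<->P swapped.
Row 7: chart row 1, RS - tile across columns 1-13 and work as-is.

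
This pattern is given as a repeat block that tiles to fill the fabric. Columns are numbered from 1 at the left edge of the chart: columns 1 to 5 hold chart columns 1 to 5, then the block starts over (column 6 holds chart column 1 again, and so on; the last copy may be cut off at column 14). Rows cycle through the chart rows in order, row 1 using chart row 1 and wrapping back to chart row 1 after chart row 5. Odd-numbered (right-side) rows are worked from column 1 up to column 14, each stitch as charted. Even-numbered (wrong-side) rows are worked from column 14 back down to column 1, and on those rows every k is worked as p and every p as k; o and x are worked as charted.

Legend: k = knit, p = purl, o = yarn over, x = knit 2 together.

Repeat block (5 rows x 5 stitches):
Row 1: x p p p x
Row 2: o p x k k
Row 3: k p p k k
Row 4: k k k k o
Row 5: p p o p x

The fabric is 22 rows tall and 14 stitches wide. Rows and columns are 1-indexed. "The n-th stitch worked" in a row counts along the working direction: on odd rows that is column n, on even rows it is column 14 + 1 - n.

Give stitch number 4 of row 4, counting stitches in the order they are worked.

Row 4: (4-1) mod 5 = 3, so use chart row 4. Even row -> WS.
Chart row 4 tiled across columns 1-14: k k k k o k k k k o k k k k
WS: work from column 14 back to column 1 (reverse the tiled row), swapping k<->p (o and x unchanged).
Row 4 as worked: p p p p o p p p p o p p p p
Stitch 4 in working order -> p

== STITCH ==
p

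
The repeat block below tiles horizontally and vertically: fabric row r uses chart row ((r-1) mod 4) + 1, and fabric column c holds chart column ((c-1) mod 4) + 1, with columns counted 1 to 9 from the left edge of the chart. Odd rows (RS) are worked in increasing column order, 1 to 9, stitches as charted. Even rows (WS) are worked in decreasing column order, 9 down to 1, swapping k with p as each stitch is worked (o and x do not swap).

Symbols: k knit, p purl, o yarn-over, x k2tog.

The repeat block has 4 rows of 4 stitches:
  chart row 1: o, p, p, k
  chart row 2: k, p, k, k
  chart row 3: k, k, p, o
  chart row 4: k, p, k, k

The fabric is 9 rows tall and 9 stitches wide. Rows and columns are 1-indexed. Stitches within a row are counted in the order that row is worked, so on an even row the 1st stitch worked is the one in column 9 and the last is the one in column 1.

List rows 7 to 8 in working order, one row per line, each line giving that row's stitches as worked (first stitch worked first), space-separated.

== ROWS AS WORKED ==
k k p o k k p o k
p p p k p p p k p

Derivation:
Row 7: chart row 3, RS - tile across columns 1-9 and work as-is.
Row 8: chart row 4, WS - tiled (columns 1-9): k p k k k p k k k; work from column 9 back to 1 with k<->p swapped.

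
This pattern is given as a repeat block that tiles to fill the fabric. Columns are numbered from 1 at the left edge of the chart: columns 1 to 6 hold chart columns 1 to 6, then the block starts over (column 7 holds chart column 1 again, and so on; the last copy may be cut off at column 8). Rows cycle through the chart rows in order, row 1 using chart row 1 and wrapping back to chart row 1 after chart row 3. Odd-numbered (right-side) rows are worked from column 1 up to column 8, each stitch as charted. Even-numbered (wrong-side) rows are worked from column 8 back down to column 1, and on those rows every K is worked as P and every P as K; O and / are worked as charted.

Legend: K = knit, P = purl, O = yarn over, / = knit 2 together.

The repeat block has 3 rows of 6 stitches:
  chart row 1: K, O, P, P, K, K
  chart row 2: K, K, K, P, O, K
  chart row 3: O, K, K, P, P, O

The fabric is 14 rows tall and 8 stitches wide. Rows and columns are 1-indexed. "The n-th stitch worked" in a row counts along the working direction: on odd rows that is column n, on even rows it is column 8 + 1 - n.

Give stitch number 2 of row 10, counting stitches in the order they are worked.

Result:
P

Derivation:
Row 10 uses chart row ((10-1) mod 3)+1 = 1. Row 10 is even, so WS.
Chart row 1 tiled across columns 1-8: K O P P K K K O
WS: work from column 8 back to column 1 (reverse the tiled row), swapping K<->P (O and / unchanged).
Row 10 as worked: O P P P K K O P
Counting 2 along the worked row gives P.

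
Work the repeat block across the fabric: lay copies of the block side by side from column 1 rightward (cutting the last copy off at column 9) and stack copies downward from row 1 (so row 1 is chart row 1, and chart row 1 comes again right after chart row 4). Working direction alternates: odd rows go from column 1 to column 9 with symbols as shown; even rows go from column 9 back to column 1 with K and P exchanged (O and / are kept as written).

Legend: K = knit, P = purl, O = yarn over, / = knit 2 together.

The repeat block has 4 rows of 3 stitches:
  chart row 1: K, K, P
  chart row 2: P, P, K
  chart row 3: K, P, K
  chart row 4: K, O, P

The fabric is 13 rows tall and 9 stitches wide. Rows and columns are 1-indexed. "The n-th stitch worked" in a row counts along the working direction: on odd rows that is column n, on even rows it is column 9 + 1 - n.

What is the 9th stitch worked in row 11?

For row 11: chart row = ((11-1) mod 4) + 1 = 3; this is a RS (odd) row.
Chart row 3 tiled across columns 1-9: K P K K P K K P K
RS: work column 1 to column 9, symbols as charted — the tiled row is the row as worked.
Stitch 9 in working order -> K

Result:
K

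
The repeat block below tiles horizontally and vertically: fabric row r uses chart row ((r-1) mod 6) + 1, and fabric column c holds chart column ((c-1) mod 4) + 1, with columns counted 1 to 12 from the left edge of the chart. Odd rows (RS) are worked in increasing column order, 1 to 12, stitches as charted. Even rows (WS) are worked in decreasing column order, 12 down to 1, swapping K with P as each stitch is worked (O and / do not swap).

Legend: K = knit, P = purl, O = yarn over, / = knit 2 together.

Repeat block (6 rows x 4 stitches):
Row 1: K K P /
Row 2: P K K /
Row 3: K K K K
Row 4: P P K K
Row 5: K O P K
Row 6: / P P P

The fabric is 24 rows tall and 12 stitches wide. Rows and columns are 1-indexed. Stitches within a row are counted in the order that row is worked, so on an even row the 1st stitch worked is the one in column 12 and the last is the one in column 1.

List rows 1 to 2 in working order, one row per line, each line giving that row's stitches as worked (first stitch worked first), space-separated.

Rows as worked:
K K P / K K P / K K P /
/ P P K / P P K / P P K

Derivation:
Row 1: chart row 1, RS - tile across columns 1-12 and work as-is.
Row 2: chart row 2, WS - tiled (columns 1-12): P K K / P K K / P K K /; work from column 12 back to 1 with K<->P swapped.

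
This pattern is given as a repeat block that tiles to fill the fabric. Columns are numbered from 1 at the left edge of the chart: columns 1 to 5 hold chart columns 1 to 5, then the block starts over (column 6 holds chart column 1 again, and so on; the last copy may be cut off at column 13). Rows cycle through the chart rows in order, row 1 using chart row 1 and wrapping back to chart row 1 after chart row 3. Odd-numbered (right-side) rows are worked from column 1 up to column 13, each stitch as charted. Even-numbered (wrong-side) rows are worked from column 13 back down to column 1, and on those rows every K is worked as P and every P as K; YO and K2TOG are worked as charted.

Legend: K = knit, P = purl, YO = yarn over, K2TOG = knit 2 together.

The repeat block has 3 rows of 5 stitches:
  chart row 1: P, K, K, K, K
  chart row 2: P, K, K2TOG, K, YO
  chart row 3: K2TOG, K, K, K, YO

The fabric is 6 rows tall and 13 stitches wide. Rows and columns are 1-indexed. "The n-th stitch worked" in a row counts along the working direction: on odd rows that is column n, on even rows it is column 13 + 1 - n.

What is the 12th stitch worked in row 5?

Row 5: (5-1) mod 3 = 1, so use chart row 2. Odd row -> RS.
Chart row 2 tiled across columns 1-13: P K K2TOG K YO P K K2TOG K YO P K K2TOG
Right side: take the tiled row as-is (worked left to right from column 1).
Stitch 12 in working order -> K

== STITCH ==
K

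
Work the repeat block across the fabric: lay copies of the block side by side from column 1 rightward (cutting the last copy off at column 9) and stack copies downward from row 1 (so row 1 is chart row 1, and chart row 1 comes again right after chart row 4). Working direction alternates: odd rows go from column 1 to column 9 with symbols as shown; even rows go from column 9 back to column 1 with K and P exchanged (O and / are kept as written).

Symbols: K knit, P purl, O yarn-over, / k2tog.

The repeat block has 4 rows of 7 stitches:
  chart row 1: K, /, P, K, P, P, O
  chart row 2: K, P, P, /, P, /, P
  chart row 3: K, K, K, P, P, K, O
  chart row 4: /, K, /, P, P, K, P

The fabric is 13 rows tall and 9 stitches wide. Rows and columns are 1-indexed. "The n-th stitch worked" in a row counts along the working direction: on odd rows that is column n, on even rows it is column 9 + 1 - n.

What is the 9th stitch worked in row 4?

Result:
/

Derivation:
For row 4: chart row = ((4-1) mod 4) + 1 = 4; this is a WS (even) row.
Chart row 4 tiled across columns 1-9: / K / P P K P / K
Wrong side: read the tiled row from column 9 down to 1 and exchange K with P (leave O, /).
Row 4 as worked: P / K P K K / P /
The 9th stitch worked is /.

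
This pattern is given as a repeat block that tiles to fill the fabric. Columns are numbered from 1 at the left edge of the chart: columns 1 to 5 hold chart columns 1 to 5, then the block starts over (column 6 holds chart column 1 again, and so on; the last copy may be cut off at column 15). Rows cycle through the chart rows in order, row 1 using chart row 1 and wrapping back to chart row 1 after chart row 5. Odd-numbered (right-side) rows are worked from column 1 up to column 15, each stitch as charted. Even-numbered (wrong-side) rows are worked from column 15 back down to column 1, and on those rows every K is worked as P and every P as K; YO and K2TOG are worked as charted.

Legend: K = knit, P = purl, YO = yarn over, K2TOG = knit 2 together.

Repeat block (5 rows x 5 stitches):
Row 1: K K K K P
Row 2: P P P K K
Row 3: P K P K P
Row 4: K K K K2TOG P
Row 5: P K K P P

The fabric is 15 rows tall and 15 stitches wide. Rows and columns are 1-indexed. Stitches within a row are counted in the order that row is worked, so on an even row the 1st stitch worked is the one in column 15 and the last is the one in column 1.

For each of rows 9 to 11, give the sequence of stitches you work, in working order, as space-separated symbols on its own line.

== ROWS AS WORKED ==
K K K K2TOG P K K K K2TOG P K K K K2TOG P
K K P P K K K P P K K K P P K
K K K K P K K K K P K K K K P

Derivation:
Row 9: chart row 4, RS - tile across columns 1-15 and work as-is.
Row 10: chart row 5, WS - tiled (columns 1-15): P K K P P P K K P P P K K P P; work from column 15 back to 1 with K<->P swapped.
Row 11: chart row 1, RS - tile across columns 1-15 and work as-is.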